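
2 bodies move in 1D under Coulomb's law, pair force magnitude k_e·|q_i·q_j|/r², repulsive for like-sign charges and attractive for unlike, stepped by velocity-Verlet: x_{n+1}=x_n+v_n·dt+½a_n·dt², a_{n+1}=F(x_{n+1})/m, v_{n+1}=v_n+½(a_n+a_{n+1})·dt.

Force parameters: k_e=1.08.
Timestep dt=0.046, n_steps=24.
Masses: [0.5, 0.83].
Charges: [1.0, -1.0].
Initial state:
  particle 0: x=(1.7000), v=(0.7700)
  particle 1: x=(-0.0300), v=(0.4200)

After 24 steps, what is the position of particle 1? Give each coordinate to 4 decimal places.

(0.6948)

step 0: x0=(1.7000) x1=(-0.0300)
step 1: x0=(1.7347) x1=(-0.0102)
step 2: x0=(1.7678) x1=(0.0105)
step 3: x0=(1.7995) x1=(0.0320)
step 4: x0=(1.8297) x1=(0.0545)
step 5: x0=(1.8585) x1=(0.0778)
step 6: x0=(1.8858) x1=(0.1020)
step 7: x0=(1.9117) x1=(0.1271)
step 8: x0=(1.9361) x1=(0.1530)
step 9: x0=(1.9591) x1=(0.1798)
step 10: x0=(1.9807) x1=(0.2075)
step 11: x0=(2.0008) x1=(0.2360)
step 12: x0=(2.0195) x1=(0.2654)
step 13: x0=(2.0366) x1=(0.2958)
step 14: x0=(2.0523) x1=(0.3270)
step 15: x0=(2.0664) x1=(0.3591)
step 16: x0=(2.0789) x1=(0.3922)
step 17: x0=(2.0899) x1=(0.4263)
step 18: x0=(2.0992) x1=(0.4614)
step 19: x0=(2.1068) x1=(0.4975)
step 20: x0=(2.1126) x1=(0.5346)
step 21: x0=(2.1166) x1=(0.5729)
step 22: x0=(2.1186) x1=(0.6123)
step 23: x0=(2.1187) x1=(0.6529)
step 24: x0=(2.1166) x1=(0.6948)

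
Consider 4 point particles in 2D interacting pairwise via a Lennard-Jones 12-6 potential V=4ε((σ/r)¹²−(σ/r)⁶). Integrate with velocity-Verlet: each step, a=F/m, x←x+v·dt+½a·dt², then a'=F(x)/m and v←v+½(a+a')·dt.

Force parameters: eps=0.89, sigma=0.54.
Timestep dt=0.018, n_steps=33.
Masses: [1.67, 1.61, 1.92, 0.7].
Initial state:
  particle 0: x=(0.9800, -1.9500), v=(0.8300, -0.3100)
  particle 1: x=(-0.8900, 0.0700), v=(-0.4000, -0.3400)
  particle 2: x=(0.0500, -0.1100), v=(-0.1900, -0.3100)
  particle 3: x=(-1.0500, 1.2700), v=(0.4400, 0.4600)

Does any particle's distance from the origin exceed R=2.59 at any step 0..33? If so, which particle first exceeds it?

step 0: x0=(0.9800, -1.9500) x1=(-0.8900, 0.0700) x2=(0.0500, -0.1100) x3=(-1.0500, 1.2700)
step 1: x0=(0.9949, -1.9556) x1=(-0.8971, 0.0639) x2=(0.0465, -0.1156) x3=(-1.0421, 1.2782)
step 2: x0=(1.0099, -1.9612) x1=(-0.9041, 0.0578) x2=(0.0429, -0.1211) x3=(-1.0341, 1.2864)
step 3: x0=(1.0248, -1.9667) x1=(-0.9110, 0.0516) x2=(0.0392, -0.1266) x3=(-1.0262, 1.2946)
step 4: x0=(1.0398, -1.9723) x1=(-0.9178, 0.0455) x2=(0.0354, -0.1321) x3=(-1.0182, 1.3026)
step 5: x0=(1.0547, -1.9779) x1=(-0.9244, 0.0394) x2=(0.0315, -0.1376) x3=(-1.0103, 1.3107)
step 6: x0=(1.0696, -1.9835) x1=(-0.9309, 0.0333) x2=(0.0275, -0.1431) x3=(-1.0023, 1.3186)
step 7: x0=(1.0846, -1.9890) x1=(-0.9374, 0.0271) x2=(0.0234, -0.1485) x3=(-0.9944, 1.3266)
step 8: x0=(1.0995, -1.9946) x1=(-0.9436, 0.0210) x2=(0.0192, -0.1540) x3=(-0.9864, 1.3344)
step 9: x0=(1.1144, -2.0002) x1=(-0.9498, 0.0149) x2=(0.0149, -0.1594) x3=(-0.9784, 1.3423)
step 10: x0=(1.1294, -2.0058) x1=(-0.9559, 0.0087) x2=(0.0105, -0.1648) x3=(-0.9704, 1.3501)
step 11: x0=(1.1443, -2.0113) x1=(-0.9618, 0.0026) x2=(0.0061, -0.1702) x3=(-0.9624, 1.3579)
step 12: x0=(1.1593, -2.0169) x1=(-0.9677, -0.0036) x2=(0.0015, -0.1755) x3=(-0.9545, 1.3656)
step 13: x0=(1.1742, -2.0225) x1=(-0.9734, -0.0097) x2=(-0.0032, -0.1809) x3=(-0.9465, 1.3733)
step 14: x0=(1.1891, -2.0281) x1=(-0.9790, -0.0159) x2=(-0.0080, -0.1862) x3=(-0.9385, 1.3810)
step 15: x0=(1.2041, -2.0336) x1=(-0.9845, -0.0221) x2=(-0.0128, -0.1915) x3=(-0.9305, 1.3887)
step 16: x0=(1.2190, -2.0392) x1=(-0.9899, -0.0283) x2=(-0.0178, -0.1968) x3=(-0.9225, 1.3963)
step 17: x0=(1.2339, -2.0448) x1=(-0.9952, -0.0345) x2=(-0.0228, -0.2020) x3=(-0.9145, 1.4039)
step 18: x0=(1.2489, -2.0504) x1=(-1.0004, -0.0407) x2=(-0.0280, -0.2073) x3=(-0.9065, 1.4115)
step 19: x0=(1.2638, -2.0559) x1=(-1.0054, -0.0470) x2=(-0.0332, -0.2125) x3=(-0.8986, 1.4191)
step 20: x0=(1.2787, -2.0615) x1=(-1.0104, -0.0532) x2=(-0.0385, -0.2178) x3=(-0.8906, 1.4266)
step 21: x0=(1.2937, -2.0671) x1=(-1.0152, -0.0594) x2=(-0.0439, -0.2230) x3=(-0.8826, 1.4342)
step 22: x0=(1.3086, -2.0726) x1=(-1.0200, -0.0657) x2=(-0.0495, -0.2282) x3=(-0.8746, 1.4417)
step 23: x0=(1.3235, -2.0782) x1=(-1.0246, -0.0720) x2=(-0.0551, -0.2333) x3=(-0.8666, 1.4492)
step 24: x0=(1.3385, -2.0838) x1=(-1.0291, -0.0783) x2=(-0.0608, -0.2385) x3=(-0.8586, 1.4566)
step 25: x0=(1.3534, -2.0893) x1=(-1.0335, -0.0846) x2=(-0.0665, -0.2436) x3=(-0.8506, 1.4641)
step 26: x0=(1.3683, -2.0949) x1=(-1.0378, -0.0909) x2=(-0.0724, -0.2487) x3=(-0.8426, 1.4716)
step 27: x0=(1.3833, -2.1005) x1=(-1.0419, -0.0972) x2=(-0.0784, -0.2539) x3=(-0.8346, 1.4790)
step 28: x0=(1.3982, -2.1061) x1=(-1.0460, -0.1036) x2=(-0.0845, -0.2589) x3=(-0.8266, 1.4864)
step 29: x0=(1.4131, -2.1116) x1=(-1.0499, -0.1099) x2=(-0.0907, -0.2640) x3=(-0.8186, 1.4939)
step 30: x0=(1.4281, -2.1172) x1=(-1.0537, -0.1163) x2=(-0.0970, -0.2691) x3=(-0.8107, 1.5013)
step 31: x0=(1.4430, -2.1228) x1=(-1.0574, -0.1227) x2=(-0.1034, -0.2741) x3=(-0.8027, 1.5087)
step 32: x0=(1.4579, -2.1283) x1=(-1.0609, -0.1291) x2=(-0.1099, -0.2791) x3=(-0.7947, 1.5160)
step 33: x0=(1.4729, -2.1339) x1=(-1.0644, -0.1355) x2=(-0.1165, -0.2841) x3=(-0.7867, 1.5234)

yes, particle 0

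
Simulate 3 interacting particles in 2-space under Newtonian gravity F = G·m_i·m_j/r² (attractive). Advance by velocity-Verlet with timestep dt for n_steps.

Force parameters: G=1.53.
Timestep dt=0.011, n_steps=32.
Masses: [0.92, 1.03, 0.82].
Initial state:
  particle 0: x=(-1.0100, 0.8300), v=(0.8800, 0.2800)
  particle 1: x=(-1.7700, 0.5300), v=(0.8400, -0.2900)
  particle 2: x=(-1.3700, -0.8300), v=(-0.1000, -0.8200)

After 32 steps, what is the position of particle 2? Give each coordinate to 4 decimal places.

(-1.4075, -1.0470)

step 0: x0=(-1.0100, 0.8300) x1=(-1.7700, 0.5300) x2=(-1.3700, -0.8300)
step 1: x0=(-1.0005, 0.8330) x1=(-1.7606, 0.5268) x2=(-1.3711, -0.8389)
step 2: x0=(-0.9912, 0.8358) x1=(-1.7510, 0.5237) x2=(-1.3722, -0.8477)
step 3: x0=(-0.9822, 0.8385) x1=(-1.7411, 0.5205) x2=(-1.3734, -0.8564)
step 4: x0=(-0.9735, 0.8411) x1=(-1.7310, 0.5174) x2=(-1.3745, -0.8649)
step 5: x0=(-0.9650, 0.8434) x1=(-1.7206, 0.5143) x2=(-1.3757, -0.8733)
step 6: x0=(-0.9568, 0.8457) x1=(-1.7100, 0.5113) x2=(-1.3768, -0.8815)
step 7: x0=(-0.9489, 0.8477) x1=(-1.6991, 0.5083) x2=(-1.3780, -0.8896)
step 8: x0=(-0.9413, 0.8496) x1=(-1.6880, 0.5053) x2=(-1.3792, -0.8975)
step 9: x0=(-0.9339, 0.8513) x1=(-1.6766, 0.5023) x2=(-1.3804, -0.9053)
step 10: x0=(-0.9268, 0.8529) x1=(-1.6650, 0.4994) x2=(-1.3816, -0.9129)
step 11: x0=(-0.9199, 0.8543) x1=(-1.6532, 0.4965) x2=(-1.3828, -0.9204)
step 12: x0=(-0.9133, 0.8555) x1=(-1.6411, 0.4937) x2=(-1.3840, -0.9278)
step 13: x0=(-0.9070, 0.8566) x1=(-1.6287, 0.4909) x2=(-1.3852, -0.9350)
step 14: x0=(-0.9010, 0.8574) x1=(-1.6162, 0.4881) x2=(-1.3864, -0.9421)
step 15: x0=(-0.8952, 0.8581) x1=(-1.6033, 0.4854) x2=(-1.3876, -0.9491)
step 16: x0=(-0.8898, 0.8587) x1=(-1.5903, 0.4827) x2=(-1.3888, -0.9559)
step 17: x0=(-0.8845, 0.8590) x1=(-1.5769, 0.4801) x2=(-1.3900, -0.9626)
step 18: x0=(-0.8796, 0.8591) x1=(-1.5634, 0.4776) x2=(-1.3912, -0.9692)
step 19: x0=(-0.8750, 0.8591) x1=(-1.5495, 0.4751) x2=(-1.3925, -0.9756)
step 20: x0=(-0.8706, 0.8589) x1=(-1.5355, 0.4727) x2=(-1.3937, -0.9819)
step 21: x0=(-0.8665, 0.8584) x1=(-1.5211, 0.4704) x2=(-1.3949, -0.9880)
step 22: x0=(-0.8628, 0.8578) x1=(-1.5065, 0.4682) x2=(-1.3961, -0.9940)
step 23: x0=(-0.8593, 0.8569) x1=(-1.4917, 0.4660) x2=(-1.3972, -0.9999)
step 24: x0=(-0.8561, 0.8558) x1=(-1.4766, 0.4639) x2=(-1.3984, -1.0057)
step 25: x0=(-0.8532, 0.8545) x1=(-1.4612, 0.4619) x2=(-1.3996, -1.0113)
step 26: x0=(-0.8507, 0.8530) x1=(-1.4455, 0.4601) x2=(-1.4008, -1.0168)
step 27: x0=(-0.8485, 0.8512) x1=(-1.4296, 0.4583) x2=(-1.4019, -1.0221)
step 28: x0=(-0.8466, 0.8491) x1=(-1.4133, 0.4567) x2=(-1.4031, -1.0274)
step 29: x0=(-0.8450, 0.8468) x1=(-1.3968, 0.4552) x2=(-1.4042, -1.0325)
step 30: x0=(-0.8438, 0.8442) x1=(-1.3800, 0.4539) x2=(-1.4053, -1.0374)
step 31: x0=(-0.8430, 0.8413) x1=(-1.3628, 0.4527) x2=(-1.4064, -1.0423)
step 32: x0=(-0.8425, 0.8381) x1=(-1.3453, 0.4517) x2=(-1.4075, -1.0470)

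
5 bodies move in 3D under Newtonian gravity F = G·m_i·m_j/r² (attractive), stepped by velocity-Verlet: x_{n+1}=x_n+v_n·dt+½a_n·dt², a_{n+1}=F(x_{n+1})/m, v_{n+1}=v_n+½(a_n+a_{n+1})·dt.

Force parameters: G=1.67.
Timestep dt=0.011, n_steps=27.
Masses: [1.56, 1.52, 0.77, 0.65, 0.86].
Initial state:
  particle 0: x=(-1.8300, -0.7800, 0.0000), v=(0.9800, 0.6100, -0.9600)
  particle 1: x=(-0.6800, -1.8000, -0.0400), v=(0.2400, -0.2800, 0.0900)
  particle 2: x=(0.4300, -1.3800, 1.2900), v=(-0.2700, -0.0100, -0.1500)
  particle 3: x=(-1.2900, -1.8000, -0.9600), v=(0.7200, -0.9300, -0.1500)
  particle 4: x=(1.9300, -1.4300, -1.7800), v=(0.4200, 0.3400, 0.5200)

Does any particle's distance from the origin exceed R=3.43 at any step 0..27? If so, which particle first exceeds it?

step 0: x0=(-1.8300, -0.7800, 0.0000) x1=(-0.6800, -1.8000, -0.0400) x2=(0.4300, -1.3800, 1.2900) x3=(-1.2900, -1.8000, -0.9600) x4=(1.9300, -1.4300, -1.7800)
step 1: x0=(-1.8191, -0.7734, -0.0106) x1=(-0.6774, -1.8030, -0.0390) x2=(0.4270, -1.3801, 1.2883) x3=(-1.2820, -1.8102, -0.9615) x4=(1.9346, -1.4263, -1.7743)
step 2: x0=(-1.8082, -0.7668, -0.0212) x1=(-0.6749, -1.8060, -0.0381) x2=(0.4239, -1.3803, 1.2865) x3=(-1.2739, -1.8203, -0.9627) x4=(1.9391, -1.4225, -1.7685)
step 3: x0=(-1.7970, -0.7605, -0.0318) x1=(-0.6726, -1.8088, -0.0373) x2=(0.4206, -1.3804, 1.2845) x3=(-1.2657, -1.8302, -0.9636) x4=(1.9436, -1.4188, -1.7627)
step 4: x0=(-1.7857, -0.7542, -0.0425) x1=(-0.6703, -1.8115, -0.0365) x2=(0.4173, -1.3806, 1.2824) x3=(-1.2574, -1.8401, -0.9641) x4=(1.9480, -1.4151, -1.7568)
step 5: x0=(-1.7743, -0.7481, -0.0532) x1=(-0.6682, -1.8141, -0.0358) x2=(0.4139, -1.3807, 1.2802) x3=(-1.2490, -1.8499, -0.9644) x4=(1.9524, -1.4113, -1.7509)
step 6: x0=(-1.7627, -0.7422, -0.0639) x1=(-0.6662, -1.8166, -0.0352) x2=(0.4104, -1.3809, 1.2779) x3=(-1.2404, -1.8595, -0.9643) x4=(1.9567, -1.4076, -1.7450)
step 7: x0=(-1.7510, -0.7363, -0.0747) x1=(-0.6643, -1.8190, -0.0346) x2=(0.4067, -1.3812, 1.2755) x3=(-1.2317, -1.8690, -0.9640) x4=(1.9609, -1.4039, -1.7390)
step 8: x0=(-1.7392, -0.7307, -0.0854) x1=(-0.6624, -1.8213, -0.0341) x2=(0.4030, -1.3814, 1.2729) x3=(-1.2230, -1.8784, -0.9633) x4=(1.9651, -1.4002, -1.7330)
step 9: x0=(-1.7272, -0.7251, -0.0962) x1=(-0.6607, -1.8235, -0.0337) x2=(0.3992, -1.3816, 1.2702) x3=(-1.2141, -1.8877, -0.9623) x4=(1.9692, -1.3964, -1.7269)
step 10: x0=(-1.7151, -0.7197, -0.1070) x1=(-0.6591, -1.8256, -0.0333) x2=(0.3952, -1.3819, 1.2674) x3=(-1.2050, -1.8969, -0.9610) x4=(1.9732, -1.3927, -1.7208)
step 11: x0=(-1.7028, -0.7145, -0.1178) x1=(-0.6576, -1.8276, -0.0330) x2=(0.3912, -1.3822, 1.2644) x3=(-1.1959, -1.9060, -0.9594) x4=(1.9772, -1.3890, -1.7147)
step 12: x0=(-1.6904, -0.7093, -0.1287) x1=(-0.6562, -1.8295, -0.0328) x2=(0.3871, -1.3825, 1.2614) x3=(-1.1867, -1.9149, -0.9575) x4=(1.9812, -1.3853, -1.7085)
step 13: x0=(-1.6779, -0.7044, -0.1395) x1=(-0.6549, -1.8313, -0.0326) x2=(0.3828, -1.3828, 1.2581) x3=(-1.1773, -1.9237, -0.9552) x4=(1.9850, -1.3816, -1.7023)
step 14: x0=(-1.6652, -0.6996, -0.1504) x1=(-0.6537, -1.8330, -0.0326) x2=(0.3785, -1.3831, 1.2548) x3=(-1.1678, -1.9323, -0.9527) x4=(1.9889, -1.3779, -1.6961)
step 15: x0=(-1.6524, -0.6949, -0.1612) x1=(-0.6527, -1.8345, -0.0326) x2=(0.3740, -1.3835, 1.2513) x3=(-1.1582, -1.9408, -0.9498) x4=(1.9926, -1.3742, -1.6898)
step 16: x0=(-1.6395, -0.6904, -0.1721) x1=(-0.6517, -1.8360, -0.0327) x2=(0.3695, -1.3839, 1.2477) x3=(-1.1485, -1.9492, -0.9466) x4=(1.9963, -1.3705, -1.6835)
step 17: x0=(-1.6265, -0.6860, -0.1830) x1=(-0.6508, -1.8373, -0.0329) x2=(0.3648, -1.3843, 1.2440) x3=(-1.1386, -1.9575, -0.9431) x4=(1.9999, -1.3668, -1.6771)
step 18: x0=(-1.6133, -0.6818, -0.1939) x1=(-0.6500, -1.8386, -0.0332) x2=(0.3601, -1.3847, 1.2401) x3=(-1.1287, -1.9656, -0.9392) x4=(2.0035, -1.3631, -1.6707)
step 19: x0=(-1.5999, -0.6778, -0.2048) x1=(-0.6493, -1.8397, -0.0336) x2=(0.3552, -1.3851, 1.2361) x3=(-1.1186, -1.9735, -0.9351) x4=(2.0070, -1.3594, -1.6643)
step 20: x0=(-1.5865, -0.6739, -0.2157) x1=(-0.6487, -1.8408, -0.0340) x2=(0.3502, -1.3856, 1.2319) x3=(-1.1084, -1.9813, -0.9306) x4=(2.0104, -1.3557, -1.6578)
step 21: x0=(-1.5729, -0.6701, -0.2265) x1=(-0.6482, -1.8417, -0.0346) x2=(0.3451, -1.3860, 1.2276) x3=(-1.0981, -1.9889, -0.9257) x4=(2.0138, -1.3520, -1.6513)
step 22: x0=(-1.5592, -0.6666, -0.2374) x1=(-0.6477, -1.8425, -0.0352) x2=(0.3400, -1.3865, 1.2232) x3=(-1.0876, -1.9964, -0.9205) x4=(2.0171, -1.3484, -1.6447)
step 23: x0=(-1.5453, -0.6631, -0.2483) x1=(-0.6474, -1.8432, -0.0360) x2=(0.3347, -1.3870, 1.2186) x3=(-1.0771, -2.0037, -0.9150) x4=(2.0203, -1.3447, -1.6382)
step 24: x0=(-1.5314, -0.6599, -0.2592) x1=(-0.6472, -1.8438, -0.0369) x2=(0.3293, -1.3876, 1.2139) x3=(-1.0664, -2.0108, -0.9092) x4=(2.0235, -1.3410, -1.6315)
step 25: x0=(-1.5173, -0.6568, -0.2700) x1=(-0.6471, -1.8443, -0.0378) x2=(0.3238, -1.3881, 1.2090) x3=(-1.0555, -2.0178, -0.9030) x4=(2.0266, -1.3374, -1.6249)
step 26: x0=(-1.5031, -0.6539, -0.2809) x1=(-0.6470, -1.8447, -0.0389) x2=(0.3182, -1.3887, 1.2040) x3=(-1.0446, -2.0246, -0.8964) x4=(2.0297, -1.3337, -1.6181)
step 27: x0=(-1.4887, -0.6511, -0.2917) x1=(-0.6471, -1.8450, -0.0401) x2=(0.3124, -1.3893, 1.1989) x3=(-1.0335, -2.0312, -0.8895) x4=(2.0327, -1.3300, -1.6114)

no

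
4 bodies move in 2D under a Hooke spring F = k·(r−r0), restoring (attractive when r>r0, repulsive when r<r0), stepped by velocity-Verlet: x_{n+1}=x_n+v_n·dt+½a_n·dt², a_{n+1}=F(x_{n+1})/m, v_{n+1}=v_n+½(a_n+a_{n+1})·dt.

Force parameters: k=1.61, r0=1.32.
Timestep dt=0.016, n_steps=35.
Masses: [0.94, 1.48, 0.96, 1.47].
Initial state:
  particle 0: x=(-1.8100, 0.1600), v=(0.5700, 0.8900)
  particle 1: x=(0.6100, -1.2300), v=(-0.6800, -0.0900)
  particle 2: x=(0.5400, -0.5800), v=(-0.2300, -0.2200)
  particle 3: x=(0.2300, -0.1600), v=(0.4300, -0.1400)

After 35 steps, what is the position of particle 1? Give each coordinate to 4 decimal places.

(0.0631, -1.3046)

step 0: x0=(-1.8100, 0.1600) x1=(0.6100, -1.2300) x2=(0.5400, -0.5800) x3=(0.2300, -0.1600)
step 1: x0=(-1.8002, 0.1740) x1=(0.5990, -1.2315) x2=(0.5362, -0.5834) x3=(0.2367, -0.1621)
step 2: x0=(-1.7891, 0.1874) x1=(0.5876, -1.2329) x2=(0.5321, -0.5867) x3=(0.2430, -0.1640)
step 3: x0=(-1.7766, 0.2003) x1=(0.5759, -1.2345) x2=(0.5276, -0.5899) x3=(0.2490, -0.1655)
step 4: x0=(-1.7628, 0.2127) x1=(0.5640, -1.2360) x2=(0.5230, -0.5928) x3=(0.2547, -0.1668)
step 5: x0=(-1.7477, 0.2245) x1=(0.5517, -1.2376) x2=(0.5180, -0.5957) x3=(0.2600, -0.1678)
step 6: x0=(-1.7313, 0.2358) x1=(0.5391, -1.2392) x2=(0.5127, -0.5984) x3=(0.2650, -0.1685)
step 7: x0=(-1.7136, 0.2465) x1=(0.5262, -1.2409) x2=(0.5072, -0.6009) x3=(0.2696, -0.1689)
step 8: x0=(-1.6948, 0.2566) x1=(0.5130, -1.2426) x2=(0.5015, -0.6033) x3=(0.2740, -0.1690)
step 9: x0=(-1.6747, 0.2662) x1=(0.4995, -1.2443) x2=(0.4954, -0.6055) x3=(0.2780, -0.1688)
step 10: x0=(-1.6534, 0.2752) x1=(0.4857, -1.2461) x2=(0.4892, -0.6077) x3=(0.2817, -0.1683)
step 11: x0=(-1.6310, 0.2837) x1=(0.4717, -1.2479) x2=(0.4826, -0.6096) x3=(0.2851, -0.1675)
step 12: x0=(-1.6074, 0.2916) x1=(0.4573, -1.2497) x2=(0.4759, -0.6115) x3=(0.2883, -0.1663)
step 13: x0=(-1.5828, 0.2989) x1=(0.4427, -1.2516) x2=(0.4689, -0.6132) x3=(0.2911, -0.1648)
step 14: x0=(-1.5571, 0.3057) x1=(0.4278, -1.2535) x2=(0.4617, -0.6149) x3=(0.2938, -0.1631)
step 15: x0=(-1.5303, 0.3119) x1=(0.4127, -1.2555) x2=(0.4543, -0.6164) x3=(0.2961, -0.1609)
step 16: x0=(-1.5026, 0.3176) x1=(0.3973, -1.2575) x2=(0.4467, -0.6178) x3=(0.2982, -0.1585)
step 17: x0=(-1.4739, 0.3227) x1=(0.3816, -1.2596) x2=(0.4389, -0.6190) x3=(0.3001, -0.1558)
step 18: x0=(-1.4444, 0.3273) x1=(0.3657, -1.2617) x2=(0.4309, -0.6202) x3=(0.3018, -0.1527)
step 19: x0=(-1.4139, 0.3314) x1=(0.3495, -1.2639) x2=(0.4228, -0.6213) x3=(0.3033, -0.1493)
step 20: x0=(-1.3826, 0.3349) x1=(0.3331, -1.2661) x2=(0.4144, -0.6223) x3=(0.3046, -0.1456)
step 21: x0=(-1.3506, 0.3380) x1=(0.3165, -1.2683) x2=(0.4060, -0.6233) x3=(0.3057, -0.1415)
step 22: x0=(-1.3177, 0.3405) x1=(0.2996, -1.2706) x2=(0.3973, -0.6241) x3=(0.3067, -0.1372)
step 23: x0=(-1.2842, 0.3426) x1=(0.2825, -1.2730) x2=(0.3886, -0.6249) x3=(0.3075, -0.1325)
step 24: x0=(-1.2500, 0.3442) x1=(0.2652, -1.2753) x2=(0.3797, -0.6256) x3=(0.3082, -0.1276)
step 25: x0=(-1.2152, 0.3454) x1=(0.2477, -1.2778) x2=(0.3707, -0.6262) x3=(0.3088, -0.1223)
step 26: x0=(-1.1799, 0.3461) x1=(0.2301, -1.2803) x2=(0.3616, -0.6268) x3=(0.3093, -0.1167)
step 27: x0=(-1.1440, 0.3463) x1=(0.2122, -1.2828) x2=(0.3524, -0.6274) x3=(0.3097, -0.1109)
step 28: x0=(-1.1076, 0.3462) x1=(0.1941, -1.2854) x2=(0.3431, -0.6279) x3=(0.3101, -0.1048)
step 29: x0=(-1.0708, 0.3457) x1=(0.1759, -1.2880) x2=(0.3338, -0.6284) x3=(0.3103, -0.0984)
step 30: x0=(-1.0336, 0.3448) x1=(0.1575, -1.2906) x2=(0.3244, -0.6288) x3=(0.3106, -0.0917)
step 31: x0=(-0.9960, 0.3435) x1=(0.1389, -1.2933) x2=(0.3149, -0.6293) x3=(0.3108, -0.0848)
step 32: x0=(-0.9582, 0.3420) x1=(0.1202, -1.2961) x2=(0.3055, -0.6297) x3=(0.3110, -0.0776)
step 33: x0=(-0.9201, 0.3401) x1=(0.1013, -1.2989) x2=(0.2959, -0.6302) x3=(0.3112, -0.0702)
step 34: x0=(-0.8818, 0.3379) x1=(0.0823, -1.3017) x2=(0.2864, -0.6306) x3=(0.3114, -0.0625)
step 35: x0=(-0.8433, 0.3355) x1=(0.0631, -1.3046) x2=(0.2769, -0.6310) x3=(0.3117, -0.0547)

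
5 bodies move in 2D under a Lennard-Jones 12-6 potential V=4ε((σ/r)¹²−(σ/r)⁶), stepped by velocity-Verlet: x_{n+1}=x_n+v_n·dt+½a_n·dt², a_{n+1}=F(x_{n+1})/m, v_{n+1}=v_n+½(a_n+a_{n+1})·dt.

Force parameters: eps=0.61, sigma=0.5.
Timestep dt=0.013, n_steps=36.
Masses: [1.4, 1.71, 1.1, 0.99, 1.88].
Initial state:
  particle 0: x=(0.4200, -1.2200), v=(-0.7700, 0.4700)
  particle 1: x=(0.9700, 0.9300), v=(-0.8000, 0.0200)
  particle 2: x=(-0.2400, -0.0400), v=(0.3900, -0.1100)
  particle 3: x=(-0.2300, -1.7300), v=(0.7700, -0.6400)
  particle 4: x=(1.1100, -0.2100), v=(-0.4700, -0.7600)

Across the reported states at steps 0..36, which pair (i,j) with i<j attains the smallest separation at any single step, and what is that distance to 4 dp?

pair (0,3), distance 0.7774

step 0: x0=(0.4200, -1.2200) x1=(0.9700, 0.9300) x2=(-0.2400, -0.0400) x3=(-0.2300, -1.7300) x4=(1.1100, -0.2100)
step 1: x0=(0.4100, -1.2139) x1=(0.9596, 0.9303) x2=(-0.2349, -0.0414) x3=(-0.2199, -1.7383) x4=(1.1039, -0.2199)
step 2: x0=(0.3998, -1.2079) x1=(0.9492, 0.9305) x2=(-0.2298, -0.0429) x3=(-0.2098, -1.7465) x4=(1.0978, -0.2298)
step 3: x0=(0.3896, -1.2019) x1=(0.9388, 0.9307) x2=(-0.2248, -0.0443) x3=(-0.1995, -1.7546) x4=(1.0916, -0.2396)
step 4: x0=(0.3794, -1.1960) x1=(0.9284, 0.9310) x2=(-0.2197, -0.0458) x3=(-0.1891, -1.7625) x4=(1.0855, -0.2495)
step 5: x0=(0.3690, -1.1902) x1=(0.9180, 0.9312) x2=(-0.2145, -0.0472) x3=(-0.1786, -1.7704) x4=(1.0794, -0.2594)
step 6: x0=(0.3586, -1.1844) x1=(0.9076, 0.9314) x2=(-0.2094, -0.0487) x3=(-0.1680, -1.7781) x4=(1.0732, -0.2692)
step 7: x0=(0.3481, -1.1787) x1=(0.8972, 0.9316) x2=(-0.2043, -0.0501) x3=(-0.1572, -1.7858) x4=(1.0671, -0.2791)
step 8: x0=(0.3375, -1.1731) x1=(0.8868, 0.9318) x2=(-0.1992, -0.0516) x3=(-0.1464, -1.7932) x4=(1.0609, -0.2890)
step 9: x0=(0.3268, -1.1676) x1=(0.8764, 0.9320) x2=(-0.1940, -0.0531) x3=(-0.1354, -1.8006) x4=(1.0547, -0.2988)
step 10: x0=(0.3161, -1.1622) x1=(0.8660, 0.9322) x2=(-0.1889, -0.0546) x3=(-0.1243, -1.8077) x4=(1.0485, -0.3087)
step 11: x0=(0.3053, -1.1569) x1=(0.8556, 0.9324) x2=(-0.1837, -0.0560) x3=(-0.1131, -1.8148) x4=(1.0423, -0.3186)
step 12: x0=(0.2944, -1.1516) x1=(0.8452, 0.9326) x2=(-0.1785, -0.0576) x3=(-0.1019, -1.8216) x4=(1.0361, -0.3285)
step 13: x0=(0.2835, -1.1465) x1=(0.8348, 0.9327) x2=(-0.1733, -0.0591) x3=(-0.0905, -1.8283) x4=(1.0299, -0.3383)
step 14: x0=(0.2725, -1.1415) x1=(0.8244, 0.9329) x2=(-0.1681, -0.0606) x3=(-0.0790, -1.8348) x4=(1.0237, -0.3482)
step 15: x0=(0.2615, -1.1366) x1=(0.8140, 0.9331) x2=(-0.1629, -0.0621) x3=(-0.0674, -1.8412) x4=(1.0174, -0.3581)
step 16: x0=(0.2504, -1.1317) x1=(0.8036, 0.9332) x2=(-0.1576, -0.0637) x3=(-0.0558, -1.8473) x4=(1.0112, -0.3680)
step 17: x0=(0.2392, -1.1270) x1=(0.7932, 0.9334) x2=(-0.1524, -0.0652) x3=(-0.0441, -1.8533) x4=(1.0049, -0.3779)
step 18: x0=(0.2280, -1.1224) x1=(0.7828, 0.9335) x2=(-0.1471, -0.0668) x3=(-0.0323, -1.8591) x4=(0.9986, -0.3878)
step 19: x0=(0.2168, -1.1179) x1=(0.7723, 0.9337) x2=(-0.1418, -0.0684) x3=(-0.0204, -1.8648) x4=(0.9923, -0.3977)
step 20: x0=(0.2056, -1.1135) x1=(0.7619, 0.9338) x2=(-0.1365, -0.0700) x3=(-0.0085, -1.8702) x4=(0.9860, -0.4076)
step 21: x0=(0.1943, -1.1092) x1=(0.7515, 0.9340) x2=(-0.1311, -0.0716) x3=(0.0035, -1.8755) x4=(0.9797, -0.4175)
step 22: x0=(0.1830, -1.1050) x1=(0.7411, 0.9341) x2=(-0.1258, -0.0732) x3=(0.0155, -1.8806) x4=(0.9733, -0.4275)
step 23: x0=(0.1717, -1.1009) x1=(0.7307, 0.9342) x2=(-0.1204, -0.0749) x3=(0.0275, -1.8855) x4=(0.9669, -0.4374)
step 24: x0=(0.1603, -1.0968) x1=(0.7203, 0.9343) x2=(-0.1150, -0.0766) x3=(0.0396, -1.8903) x4=(0.9605, -0.4473)
step 25: x0=(0.1490, -1.0929) x1=(0.7098, 0.9344) x2=(-0.1096, -0.0783) x3=(0.0517, -1.8949) x4=(0.9541, -0.4573)
step 26: x0=(0.1377, -1.0890) x1=(0.6994, 0.9345) x2=(-0.1042, -0.0800) x3=(0.0638, -1.8993) x4=(0.9477, -0.4672)
step 27: x0=(0.1264, -1.0852) x1=(0.6890, 0.9347) x2=(-0.0987, -0.0818) x3=(0.0760, -1.9036) x4=(0.9412, -0.4771)
step 28: x0=(0.1150, -1.0815) x1=(0.6786, 0.9348) x2=(-0.0932, -0.0836) x3=(0.0881, -1.9078) x4=(0.9347, -0.4871)
step 29: x0=(0.1037, -1.0778) x1=(0.6681, 0.9348) x2=(-0.0877, -0.0854) x3=(0.1003, -1.9118) x4=(0.9282, -0.4971)
step 30: x0=(0.0925, -1.0741) x1=(0.6577, 0.9349) x2=(-0.0821, -0.0872) x3=(0.1124, -1.9157) x4=(0.9217, -0.5070)
step 31: x0=(0.0812, -1.0705) x1=(0.6473, 0.9350) x2=(-0.0766, -0.0891) x3=(0.1246, -1.9195) x4=(0.9151, -0.5170)
step 32: x0=(0.0699, -1.0670) x1=(0.6368, 0.9351) x2=(-0.0710, -0.0910) x3=(0.1367, -1.9231) x4=(0.9085, -0.5270)
step 33: x0=(0.0587, -1.0634) x1=(0.6264, 0.9352) x2=(-0.0653, -0.0930) x3=(0.1488, -1.9267) x4=(0.9019, -0.5370)
step 34: x0=(0.0475, -1.0599) x1=(0.6160, 0.9352) x2=(-0.0597, -0.0950) x3=(0.1610, -1.9301) x4=(0.8953, -0.5470)
step 35: x0=(0.0363, -1.0564) x1=(0.6055, 0.9353) x2=(-0.0540, -0.0971) x3=(0.1731, -1.9335) x4=(0.8886, -0.5570)
step 36: x0=(0.0252, -1.0530) x1=(0.5951, 0.9354) x2=(-0.0483, -0.0992) x3=(0.1852, -1.9368) x4=(0.8819, -0.5670)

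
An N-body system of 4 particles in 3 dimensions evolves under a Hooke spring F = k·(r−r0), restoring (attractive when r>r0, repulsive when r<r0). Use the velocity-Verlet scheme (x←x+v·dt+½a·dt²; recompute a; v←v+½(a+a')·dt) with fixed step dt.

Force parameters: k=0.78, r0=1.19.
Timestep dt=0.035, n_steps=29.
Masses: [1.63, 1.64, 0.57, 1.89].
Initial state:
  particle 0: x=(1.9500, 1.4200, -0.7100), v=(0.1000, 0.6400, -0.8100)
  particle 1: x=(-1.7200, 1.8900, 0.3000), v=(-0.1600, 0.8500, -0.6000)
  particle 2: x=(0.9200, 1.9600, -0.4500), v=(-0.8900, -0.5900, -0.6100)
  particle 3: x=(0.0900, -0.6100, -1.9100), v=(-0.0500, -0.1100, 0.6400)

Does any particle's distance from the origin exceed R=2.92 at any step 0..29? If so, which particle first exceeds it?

no

step 0: x0=(1.9500, 1.4200, -0.7100) x1=(-1.7200, 1.8900, 0.3000) x2=(0.9200, 1.9600, -0.4500) x3=(0.0900, -0.6100, -1.9100)
step 1: x0=(1.9524, 1.4421, -0.7384) x1=(-1.7241, 1.9192, 0.2782) x2=(0.8872, 1.9380, -0.4717) x3=(0.0883, -0.6127, -1.8868)
step 2: x0=(1.9527, 1.4637, -0.7667) x1=(-1.7251, 1.9471, 0.2549) x2=(0.8511, 1.9134, -0.4942) x3=(0.0869, -0.6131, -1.8621)
step 3: x0=(1.9508, 1.4848, -0.7950) x1=(-1.7230, 1.9739, 0.2302) x2=(0.8119, 1.8862, -0.5174) x3=(0.0856, -0.6113, -1.8359)
step 4: x0=(1.9467, 1.5054, -0.8233) x1=(-1.7180, 1.9994, 0.2039) x2=(0.7697, 1.8566, -0.5412) x3=(0.0845, -0.6071, -1.8082)
step 5: x0=(1.9405, 1.5254, -0.8515) x1=(-1.7100, 2.0236, 0.1762) x2=(0.7247, 1.8248, -0.5656) x3=(0.0835, -0.6007, -1.7792)
step 6: x0=(1.9321, 1.5448, -0.8796) x1=(-1.6990, 2.0465, 0.1470) x2=(0.6770, 1.7907, -0.5905) x3=(0.0826, -0.5920, -1.7489)
step 7: x0=(1.9215, 1.5638, -0.9075) x1=(-1.6852, 2.0680, 0.1165) x2=(0.6269, 1.7546, -0.6159) x3=(0.0819, -0.5811, -1.7174)
step 8: x0=(1.9087, 1.5822, -0.9354) x1=(-1.6685, 2.0883, 0.0847) x2=(0.5746, 1.7165, -0.6418) x3=(0.0812, -0.5681, -1.6846)
step 9: x0=(1.8938, 1.6001, -0.9630) x1=(-1.6491, 2.1072, 0.0515) x2=(0.5202, 1.6767, -0.6680) x3=(0.0807, -0.5528, -1.6508)
step 10: x0=(1.8767, 1.6174, -0.9904) x1=(-1.6270, 2.1247, 0.0170) x2=(0.4640, 1.6353, -0.6946) x3=(0.0802, -0.5354, -1.6159)
step 11: x0=(1.8574, 1.6342, -1.0177) x1=(-1.6022, 2.1409, -0.0187) x2=(0.4063, 1.5924, -0.7215) x3=(0.0798, -0.5159, -1.5801)
step 12: x0=(1.8360, 1.6505, -1.0447) x1=(-1.5749, 2.1557, -0.0555) x2=(0.3472, 1.5483, -0.7487) x3=(0.0794, -0.4944, -1.5433)
step 13: x0=(1.8125, 1.6662, -1.0714) x1=(-1.5452, 2.1691, -0.0935) x2=(0.2870, 1.5030, -0.7760) x3=(0.0790, -0.4710, -1.5058)
step 14: x0=(1.7869, 1.6814, -1.0979) x1=(-1.5131, 2.1811, -0.1326) x2=(0.2260, 1.4569, -0.8035) x3=(0.0786, -0.4455, -1.4674)
step 15: x0=(1.7592, 1.6960, -1.1241) x1=(-1.4787, 2.1919, -0.1727) x2=(0.1644, 1.4100, -0.8312) x3=(0.0783, -0.4183, -1.4284)
step 16: x0=(1.7294, 1.7101, -1.1499) x1=(-1.4421, 2.2013, -0.2138) x2=(0.1024, 1.3626, -0.8589) x3=(0.0779, -0.3892, -1.3888)
step 17: x0=(1.6976, 1.7236, -1.1755) x1=(-1.4035, 2.2093, -0.2558) x2=(0.0402, 1.3149, -0.8867) x3=(0.0776, -0.3584, -1.3487)
step 18: x0=(1.6639, 1.7365, -1.2007) x1=(-1.3629, 2.2161, -0.2986) x2=(-0.0219, 1.2670, -0.9145) x3=(0.0772, -0.3260, -1.3081)
step 19: x0=(1.6282, 1.7489, -1.2255) x1=(-1.3204, 2.2216, -0.3423) x2=(-0.0837, 1.2192, -0.9424) x3=(0.0768, -0.2919, -1.2671)
step 20: x0=(1.5906, 1.7607, -1.2500) x1=(-1.2761, 2.2259, -0.3867) x2=(-0.1451, 1.1715, -0.9702) x3=(0.0763, -0.2564, -1.2258)
step 21: x0=(1.5512, 1.7720, -1.2741) x1=(-1.2302, 2.2290, -0.4318) x2=(-0.2060, 1.1243, -0.9980) x3=(0.0758, -0.2195, -1.1842)
step 22: x0=(1.5099, 1.7826, -1.2978) x1=(-1.1827, 2.2309, -0.4776) x2=(-0.2661, 1.0776, -1.0258) x3=(0.0754, -0.1812, -1.1423)
step 23: x0=(1.4669, 1.7926, -1.3212) x1=(-1.1338, 2.2317, -0.5239) x2=(-0.3254, 1.0317, -1.0535) x3=(0.0749, -0.1416, -1.1003)
step 24: x0=(1.4222, 1.8021, -1.3441) x1=(-1.0834, 2.2314, -0.5707) x2=(-0.3838, 0.9866, -1.0812) x3=(0.0744, -0.1009, -1.0583)
step 25: x0=(1.3759, 1.8109, -1.3666) x1=(-1.0319, 2.2301, -0.6181) x2=(-0.4412, 0.9426, -1.1090) x3=(0.0739, -0.0590, -1.0161)
step 26: x0=(1.3280, 1.8191, -1.3888) x1=(-0.9791, 2.2277, -0.6658) x2=(-0.4976, 0.8997, -1.1367) x3=(0.0734, -0.0160, -0.9739)
step 27: x0=(1.2787, 1.8267, -1.4106) x1=(-0.9253, 2.2244, -0.7139) x2=(-0.5530, 0.8580, -1.1645) x3=(0.0730, 0.0279, -0.9318)
step 28: x0=(1.2279, 1.8337, -1.4319) x1=(-0.8705, 2.2202, -0.7623) x2=(-0.6073, 0.8176, -1.1923) x3=(0.0727, 0.0727, -0.8896)
step 29: x0=(1.1757, 1.8401, -1.4529) x1=(-0.8148, 2.2151, -0.8110) x2=(-0.6605, 0.7787, -1.2202) x3=(0.0724, 0.1185, -0.8476)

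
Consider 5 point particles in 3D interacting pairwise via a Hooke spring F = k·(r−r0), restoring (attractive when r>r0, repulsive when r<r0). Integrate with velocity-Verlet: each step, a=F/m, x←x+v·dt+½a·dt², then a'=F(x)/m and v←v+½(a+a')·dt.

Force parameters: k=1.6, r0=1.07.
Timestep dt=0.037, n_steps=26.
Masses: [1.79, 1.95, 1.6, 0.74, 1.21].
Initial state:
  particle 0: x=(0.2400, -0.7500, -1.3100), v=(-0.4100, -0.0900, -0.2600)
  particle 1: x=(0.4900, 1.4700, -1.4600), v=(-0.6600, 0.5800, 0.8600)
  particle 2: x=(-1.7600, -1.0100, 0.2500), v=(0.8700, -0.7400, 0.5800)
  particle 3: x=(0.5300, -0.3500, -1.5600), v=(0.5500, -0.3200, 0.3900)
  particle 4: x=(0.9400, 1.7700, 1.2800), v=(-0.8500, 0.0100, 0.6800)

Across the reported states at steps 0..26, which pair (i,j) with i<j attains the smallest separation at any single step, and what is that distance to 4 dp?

pair (0,4), distance 0.5401

step 0: x0=(0.2400, -0.7500, -1.3100) x1=(0.4900, 1.4700, -1.4600) x2=(-1.7600, -1.0100, 0.2500) x3=(0.5300, -0.3500, -1.5600) x4=(0.9400, 1.7700, 1.2800)
step 1: x0=(0.2243, -0.7518, -1.3178) x1=(0.4648, 1.4895, -1.4265) x2=(-1.7236, -1.0344, 0.2697) x3=(0.5490, -0.3586, -1.5412) x4=(0.9058, 1.7654, 1.2995)
step 2: x0=(0.2077, -0.7507, -1.3221) x1=(0.4380, 1.5050, -1.3898) x2=(-1.6788, -1.0527, 0.2860) x3=(0.5652, -0.3607, -1.5135) x4=(0.8663, 1.7509, 1.3076)
step 3: x0=(0.1900, -0.7466, -1.3228) x1=(0.4097, 1.5163, -1.3499) x2=(-1.6260, -1.0648, 0.2988) x3=(0.5785, -0.3564, -1.4770) x4=(0.8217, 1.7265, 1.3045)
step 4: x0=(0.1714, -0.7395, -1.3200) x1=(0.3801, 1.5235, -1.3069) x2=(-1.5655, -1.0709, 0.3082) x3=(0.5890, -0.3456, -1.4317) x4=(0.7724, 1.6924, 1.2903)
step 5: x0=(0.1518, -0.7294, -1.3136) x1=(0.3491, 1.5264, -1.2610) x2=(-1.4977, -1.0708, 0.3143) x3=(0.5967, -0.3288, -1.3777) x4=(0.7187, 1.6490, 1.2653)
step 6: x0=(0.1313, -0.7165, -1.3039) x1=(0.3170, 1.5252, -1.2123) x2=(-1.4230, -1.0648, 0.3171) x3=(0.6014, -0.3061, -1.3153) x4=(0.6608, 1.5965, 1.2299)
step 7: x0=(0.1100, -0.7008, -1.2910) x1=(0.2837, 1.5199, -1.1610) x2=(-1.3418, -1.0529, 0.3169) x3=(0.6033, -0.2778, -1.2450) x4=(0.5993, 1.5355, 1.1847)
step 8: x0=(0.0879, -0.6823, -1.2749) x1=(0.2494, 1.5104, -1.1072) x2=(-1.2547, -1.0353, 0.3136) x3=(0.6024, -0.2444, -1.1670) x4=(0.5344, 1.4663, 1.1302)
step 9: x0=(0.0651, -0.6612, -1.2558) x1=(0.2142, 1.4969, -1.0511) x2=(-1.1622, -1.0122, 0.3076) x3=(0.5986, -0.2063, -1.0820) x4=(0.4667, 1.3896, 1.0670)
step 10: x0=(0.0417, -0.6376, -1.2339) x1=(0.1783, 1.4795, -0.9929) x2=(-1.0650, -0.9840, 0.2990) x3=(0.5920, -0.1641, -0.9907) x4=(0.3965, 1.3061, 0.9960)
step 11: x0=(0.0177, -0.6116, -1.2095) x1=(0.1416, 1.4584, -0.9329) x2=(-0.9635, -0.9507, 0.2879) x3=(0.5827, -0.1184, -0.8937) x4=(0.3243, 1.2164, 0.9178)
step 12: x0=(-0.0066, -0.5833, -1.1826) x1=(0.1043, 1.4337, -0.8713) x2=(-0.8585, -0.9129, 0.2747) x3=(0.5708, -0.0697, -0.7919) x4=(0.2504, 1.1212, 0.8334)
step 13: x0=(-0.0312, -0.5529, -1.1535) x1=(0.0665, 1.4056, -0.8083) x2=(-0.7504, -0.8709, 0.2595) x3=(0.5565, -0.0187, -0.6862) x4=(0.1754, 1.0213, 0.7437)
step 14: x0=(-0.0561, -0.5206, -1.1224) x1=(0.0284, 1.3743, -0.7441) x2=(-0.6400, -0.8251, 0.2425) x3=(0.5400, 0.0340, -0.5775) x4=(0.0995, 0.9176, 0.6496)
step 15: x0=(-0.0810, -0.4864, -1.0895) x1=(-0.0101, 1.3402, -0.6790) x2=(-0.5278, -0.7759, 0.2241) x3=(0.5216, 0.0878, -0.4667) x4=(0.0231, 0.8107, 0.5521)
step 16: x0=(-0.1061, -0.4506, -1.0551) x1=(-0.0487, 1.3034, -0.6133) x2=(-0.4143, -0.7239, 0.2044) x3=(0.5016, 0.1422, -0.3548) x4=(-0.0536, 0.7016, 0.4521)
step 17: x0=(-0.1311, -0.4134, -1.0193) x1=(-0.0875, 1.2643, -0.5470) x2=(-0.3001, -0.6696, 0.1838) x3=(0.4806, 0.1966, -0.2426) x4=(-0.1305, 0.5909, 0.3504)
step 18: x0=(-0.1561, -0.3749, -0.9823) x1=(-0.1264, 1.2233, -0.4805) x2=(-0.1855, -0.6135, 0.1624) x3=(0.4592, 0.2508, -0.1308) x4=(-0.2076, 0.4794, 0.2478)
step 19: x0=(-0.1810, -0.3353, -0.9445) x1=(-0.1652, 1.1806, -0.4138) x2=(-0.0708, -0.5562, 0.1405) x3=(0.4379, 0.3048, -0.0197) x4=(-0.2851, 0.3674, 0.1449)
step 20: x0=(-0.2058, -0.2948, -0.9060) x1=(-0.2039, 1.1365, -0.3471) x2=(0.0438, -0.4980, 0.1182) x3=(0.4173, 0.3586, 0.0906) x4=(-0.3632, 0.2554, 0.0418)
step 21: x0=(-0.2304, -0.2536, -0.8670) x1=(-0.2425, 1.0913, -0.2804) x2=(0.1583, -0.4395, 0.0957) x3=(0.3972, 0.4126, 0.2004) x4=(-0.4419, 0.1434, -0.0613)
step 22: x0=(-0.2548, -0.2119, -0.8276) x1=(-0.2810, 1.0452, -0.2138) x2=(0.2728, -0.3807, 0.0730) x3=(0.3773, 0.4667, 0.3096) x4=(-0.5213, 0.0316, -0.1643)
step 23: x0=(-0.2789, -0.1697, -0.7881) x1=(-0.3192, 0.9984, -0.1472) x2=(0.3872, -0.3216, 0.0502) x3=(0.3569, 0.5206, 0.4180) x4=(-0.6011, -0.0799, -0.2669)
step 24: x0=(-0.3024, -0.1270, -0.7484) x1=(-0.3573, 0.9508, -0.0808) x2=(0.5013, -0.2622, 0.0273) x3=(0.3356, 0.5739, 0.5253) x4=(-0.6810, -0.1910, -0.3685)
step 25: x0=(-0.3253, -0.0838, -0.7084) x1=(-0.3952, 0.9026, -0.0146) x2=(0.6149, -0.2023, 0.0041) x3=(0.3128, 0.6260, 0.6308) x4=(-0.7606, -0.3015, -0.4688)
step 26: x0=(-0.3472, -0.0398, -0.6680) x1=(-0.4330, 0.8536, 0.0514) x2=(0.7274, -0.1421, -0.0193) x3=(0.2883, 0.6761, 0.7337) x4=(-0.8393, -0.4112, -0.5674)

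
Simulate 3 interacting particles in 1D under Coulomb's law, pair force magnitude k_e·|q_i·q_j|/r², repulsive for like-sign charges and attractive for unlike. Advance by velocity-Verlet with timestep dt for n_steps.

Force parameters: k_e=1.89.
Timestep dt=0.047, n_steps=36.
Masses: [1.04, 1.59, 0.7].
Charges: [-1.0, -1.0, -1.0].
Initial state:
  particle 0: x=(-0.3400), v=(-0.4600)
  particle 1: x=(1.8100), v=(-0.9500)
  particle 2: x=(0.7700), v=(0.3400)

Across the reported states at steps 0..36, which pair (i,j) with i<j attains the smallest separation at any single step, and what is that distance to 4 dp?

pair (1,2), distance 0.7801

step 0: x0=(-0.3400) x1=(1.8100) x2=(0.7700)
step 1: x0=(-0.3637) x1=(1.7668) x2=(0.7856)
step 2: x0=(-0.3913) x1=(1.7270) x2=(0.7996)
step 3: x0=(-0.4226) x1=(1.6908) x2=(0.8108)
step 4: x0=(-0.4575) x1=(1.6586) x2=(0.8183)
step 5: x0=(-0.4957) x1=(1.6306) x2=(0.8210)
step 6: x0=(-0.5372) x1=(1.6073) x2=(0.8180)
step 7: x0=(-0.5817) x1=(1.5888) x2=(0.8087)
step 8: x0=(-0.6291) x1=(1.5751) x2=(0.7926)
step 9: x0=(-0.6793) x1=(1.5662) x2=(0.7698)
step 10: x0=(-0.7323) x1=(1.5620) x2=(0.7404)
step 11: x0=(-0.7878) x1=(1.5622) x2=(0.7050)
step 12: x0=(-0.8459) x1=(1.5665) x2=(0.6640)
step 13: x0=(-0.9064) x1=(1.5744) x2=(0.6184)
step 14: x0=(-0.9694) x1=(1.5856) x2=(0.5689)
step 15: x0=(-1.0346) x1=(1.5998) x2=(0.5160)
step 16: x0=(-1.1021) x1=(1.6166) x2=(0.4606)
step 17: x0=(-1.1717) x1=(1.6357) x2=(0.4032)
step 18: x0=(-1.2435) x1=(1.6568) x2=(0.3442)
step 19: x0=(-1.3174) x1=(1.6798) x2=(0.2841)
step 20: x0=(-1.3932) x1=(1.7045) x2=(0.2233)
step 21: x0=(-1.4711) x1=(1.7306) x2=(0.1621)
step 22: x0=(-1.5508) x1=(1.7580) x2=(0.1007)
step 23: x0=(-1.6324) x1=(1.7866) x2=(0.0393)
step 24: x0=(-1.7157) x1=(1.8163) x2=(-0.0220)
step 25: x0=(-1.8008) x1=(1.8470) x2=(-0.0829)
step 26: x0=(-1.8875) x1=(1.8786) x2=(-0.1434)
step 27: x0=(-1.9758) x1=(1.9111) x2=(-0.2034)
step 28: x0=(-2.0657) x1=(1.9443) x2=(-0.2628)
step 29: x0=(-2.1570) x1=(1.9781) x2=(-0.3216)
step 30: x0=(-2.2498) x1=(2.0127) x2=(-0.3798)
step 31: x0=(-2.3440) x1=(2.0478) x2=(-0.4373)
step 32: x0=(-2.4394) x1=(2.0835) x2=(-0.4941)
step 33: x0=(-2.5362) x1=(2.1198) x2=(-0.5503)
step 34: x0=(-2.6341) x1=(2.1565) x2=(-0.6057)
step 35: x0=(-2.7332) x1=(2.1937) x2=(-0.6606)
step 36: x0=(-2.8333) x1=(2.2313) x2=(-0.7147)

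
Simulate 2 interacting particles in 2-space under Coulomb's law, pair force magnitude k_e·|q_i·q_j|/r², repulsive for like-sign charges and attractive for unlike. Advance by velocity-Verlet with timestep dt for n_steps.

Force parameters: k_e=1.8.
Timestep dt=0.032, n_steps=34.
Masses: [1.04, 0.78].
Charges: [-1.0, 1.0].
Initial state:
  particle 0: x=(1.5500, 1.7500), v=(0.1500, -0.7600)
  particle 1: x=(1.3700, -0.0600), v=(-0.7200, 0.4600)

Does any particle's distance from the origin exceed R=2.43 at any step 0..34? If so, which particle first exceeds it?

step 0: x0=(1.5500, 1.7500) x1=(1.3700, -0.0600)
step 1: x0=(1.5548, 1.7254) x1=(1.3470, -0.0449)
step 2: x0=(1.5595, 1.7003) x1=(1.3241, -0.0291)
step 3: x0=(1.5641, 1.6746) x1=(1.3013, -0.0125)
step 4: x0=(1.5686, 1.6482) x1=(1.2786, 0.0049)
step 5: x0=(1.5731, 1.6213) x1=(1.2560, 0.0231)
step 6: x0=(1.5774, 1.5937) x1=(1.2337, 0.0422)
step 7: x0=(1.5815, 1.5654) x1=(1.2115, 0.0622)
step 8: x0=(1.5855, 1.5364) x1=(1.1896, 0.0831)
step 9: x0=(1.5892, 1.5067) x1=(1.1679, 0.1051)
step 10: x0=(1.5928, 1.4761) x1=(1.1466, 0.1281)
step 11: x0=(1.5960, 1.4447) x1=(1.1256, 0.1523)
step 12: x0=(1.5989, 1.4125) x1=(1.1051, 0.1776)
step 13: x0=(1.6015, 1.3793) x1=(1.0850, 0.2041)
step 14: x0=(1.6036, 1.3451) x1=(1.0655, 0.2320)
step 15: x0=(1.6052, 1.3099) x1=(1.0468, 0.2613)
step 16: x0=(1.6063, 1.2735) x1=(1.0287, 0.2920)
step 17: x0=(1.6066, 1.2360) x1=(1.0117, 0.3243)
step 18: x0=(1.6061, 1.1973) x1=(0.9957, 0.3583)
step 19: x0=(1.6047, 1.1572) x1=(0.9810, 0.3940)
step 20: x0=(1.6021, 1.1157) x1=(0.9678, 0.4316)
step 21: x0=(1.5981, 1.0727) x1=(0.9565, 0.4713)
step 22: x0=(1.5924, 1.0281) x1=(0.9474, 0.5130)
step 23: x0=(1.5847, 0.9819) x1=(0.9410, 0.5569)
step 24: x0=(1.5745, 0.9341) x1=(0.9379, 0.6029)
step 25: x0=(1.5613, 0.8847) x1=(0.9389, 0.6511)
step 26: x0=(1.5443, 0.8338) x1=(0.9450, 0.7012)
step 27: x0=(1.5227, 0.7820) x1=(0.9571, 0.7526)
step 28: x0=(1.4956, 0.7299) x1=(0.9766, 0.8044)
step 29: x0=(1.4621, 0.6786) x1=(1.0046, 0.8550)
step 30: x0=(1.4218, 0.6301) x1=(1.0417, 0.9020)
step 31: x0=(1.3748, 0.5862) x1=(1.0877, 0.9428)
step 32: x0=(1.3226, 0.5490) x1=(1.1408, 0.9747)
step 33: x0=(1.2671, 0.5193) x1=(1.1981, 0.9966)
step 34: x0=(1.2105, 0.4972) x1=(1.2570, 1.0083)

no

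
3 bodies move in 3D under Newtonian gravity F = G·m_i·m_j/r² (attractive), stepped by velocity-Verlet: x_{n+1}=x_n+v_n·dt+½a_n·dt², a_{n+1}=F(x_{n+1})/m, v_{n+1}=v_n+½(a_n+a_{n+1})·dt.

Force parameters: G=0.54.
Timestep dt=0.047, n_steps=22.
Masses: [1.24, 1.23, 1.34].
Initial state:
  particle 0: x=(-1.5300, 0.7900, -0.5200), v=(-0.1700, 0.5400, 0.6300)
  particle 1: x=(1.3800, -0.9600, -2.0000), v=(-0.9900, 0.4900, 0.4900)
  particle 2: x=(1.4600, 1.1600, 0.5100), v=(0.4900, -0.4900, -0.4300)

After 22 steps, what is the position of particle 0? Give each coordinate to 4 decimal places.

step 0: x0=(-1.5300, 0.7900, -0.5200) x1=(1.3800, -0.9600, -2.0000) x2=(1.4600, 1.1600, 0.5100)
step 1: x0=(-1.5379, 0.8154, -0.4904) x1=(1.3334, -0.9369, -1.9769) x2=(1.4830, 1.1369, 0.4897)
step 2: x0=(-1.5455, 0.8407, -0.4608) x1=(1.2868, -0.9136, -1.9536) x2=(1.5058, 1.1137, 0.4693)
step 3: x0=(-1.5529, 0.8660, -0.4311) x1=(1.2401, -0.8902, -1.9302) x2=(1.5284, 1.0904, 0.4487)
step 4: x0=(-1.5601, 0.8912, -0.4015) x1=(1.1933, -0.8667, -1.9066) x2=(1.5510, 1.0670, 0.4279)
step 5: x0=(-1.5670, 0.9164, -0.3719) x1=(1.1464, -0.8429, -1.8828) x2=(1.5733, 1.0435, 0.4070)
step 6: x0=(-1.5737, 0.9416, -0.3423) x1=(1.0995, -0.8190, -1.8588) x2=(1.5955, 1.0199, 0.3860)
step 7: x0=(-1.5802, 0.9667, -0.3128) x1=(1.0525, -0.7950, -1.8346) x2=(1.6176, 0.9962, 0.3647)
step 8: x0=(-1.5864, 0.9917, -0.2832) x1=(1.0055, -0.7707, -1.8103) x2=(1.6394, 0.9724, 0.3434)
step 9: x0=(-1.5924, 1.0167, -0.2537) x1=(0.9584, -0.7463, -1.7857) x2=(1.6611, 0.9484, 0.3218)
step 10: x0=(-1.5982, 1.0416, -0.2242) x1=(0.9112, -0.7216, -1.7609) x2=(1.6826, 0.9243, 0.3001)
step 11: x0=(-1.6037, 1.0664, -0.1947) x1=(0.8641, -0.6968, -1.7360) x2=(1.7040, 0.9002, 0.2782)
step 12: x0=(-1.6090, 1.0912, -0.1653) x1=(0.8169, -0.6718, -1.7107) x2=(1.7251, 0.8759, 0.2562)
step 13: x0=(-1.6141, 1.1159, -0.1359) x1=(0.7697, -0.6466, -1.6853) x2=(1.7460, 0.8515, 0.2339)
step 14: x0=(-1.6189, 1.1405, -0.1065) x1=(0.7225, -0.6212, -1.6596) x2=(1.7667, 0.8270, 0.2116)
step 15: x0=(-1.6235, 1.1650, -0.0772) x1=(0.6753, -0.5956, -1.6337) x2=(1.7873, 0.8024, 0.1890)
step 16: x0=(-1.6279, 1.1894, -0.0480) x1=(0.6281, -0.5697, -1.6076) x2=(1.8075, 0.7777, 0.1663)
step 17: x0=(-1.6320, 1.2138, -0.0188) x1=(0.5810, -0.5437, -1.5812) x2=(1.8276, 0.7528, 0.1434)
step 18: x0=(-1.6359, 1.2380, 0.0103) x1=(0.5338, -0.5174, -1.5546) x2=(1.8474, 0.7279, 0.1203)
step 19: x0=(-1.6396, 1.2622, 0.0394) x1=(0.4867, -0.4910, -1.5277) x2=(1.8670, 0.7028, 0.0971)
step 20: x0=(-1.6431, 1.2863, 0.0684) x1=(0.4397, -0.4643, -1.5005) x2=(1.8863, 0.6777, 0.0737)
step 21: x0=(-1.6463, 1.3102, 0.0973) x1=(0.3927, -0.4374, -1.4732) x2=(1.9054, 0.6524, 0.0501)
step 22: x0=(-1.6494, 1.3341, 0.1261) x1=(0.3458, -0.4103, -1.4455) x2=(1.9242, 0.6271, 0.0264)

(-1.6494, 1.3341, 0.1261)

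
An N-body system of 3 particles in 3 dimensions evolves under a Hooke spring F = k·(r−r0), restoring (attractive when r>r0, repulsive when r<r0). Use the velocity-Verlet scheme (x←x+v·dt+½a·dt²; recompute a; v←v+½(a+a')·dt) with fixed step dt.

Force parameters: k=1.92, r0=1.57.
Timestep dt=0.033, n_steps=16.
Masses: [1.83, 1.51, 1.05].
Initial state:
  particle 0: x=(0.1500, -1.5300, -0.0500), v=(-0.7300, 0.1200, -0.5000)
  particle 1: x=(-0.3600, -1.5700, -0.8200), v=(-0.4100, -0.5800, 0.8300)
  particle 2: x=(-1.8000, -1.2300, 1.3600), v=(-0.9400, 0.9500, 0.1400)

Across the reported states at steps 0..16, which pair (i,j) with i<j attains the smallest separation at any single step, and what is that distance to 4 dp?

pair (0,1), distance 0.6558

step 0: x0=(0.1500, -1.5300, -0.0500) x1=(-0.3600, -1.5700, -0.8200) x2=(-1.8000, -1.2300, 1.3600)
step 1: x0=(0.1257, -1.5260, -0.0659) x1=(-0.3742, -1.5891, -0.7924) x2=(-1.8298, -1.1989, 1.3632)
step 2: x0=(0.1011, -1.5217, -0.0806) x1=(-0.3897, -1.6080, -0.7643) x2=(-1.8570, -1.1683, 1.3637)
step 3: x0=(0.0761, -1.5173, -0.0940) x1=(-0.4066, -1.6268, -0.7359) x2=(-1.8816, -1.1384, 1.3615)
step 4: x0=(0.0509, -1.5126, -0.1061) x1=(-0.4250, -1.6454, -0.7072) x2=(-1.9036, -1.1091, 1.3565)
step 5: x0=(0.0253, -1.5075, -0.1169) x1=(-0.4448, -1.6639, -0.6781) x2=(-1.9230, -1.0805, 1.3489)
step 6: x0=(-0.0004, -1.5021, -0.1264) x1=(-0.4662, -1.6824, -0.6489) x2=(-1.9399, -1.0527, 1.3386)
step 7: x0=(-0.0263, -1.4962, -0.1346) x1=(-0.4891, -1.7008, -0.6194) x2=(-1.9542, -1.0257, 1.3257)
step 8: x0=(-0.0524, -1.4899, -0.1415) x1=(-0.5136, -1.7192, -0.5897) x2=(-1.9661, -0.9995, 1.3103)
step 9: x0=(-0.0786, -1.4830, -0.1472) x1=(-0.5396, -1.7377, -0.5599) x2=(-1.9755, -0.9743, 1.2925)
step 10: x0=(-0.1048, -1.4755, -0.1516) x1=(-0.5672, -1.7562, -0.5299) x2=(-1.9825, -0.9499, 1.2723)
step 11: x0=(-0.1311, -1.4674, -0.1548) x1=(-0.5964, -1.7749, -0.4997) x2=(-1.9872, -0.9265, 1.2498)
step 12: x0=(-0.1573, -1.4585, -0.1570) x1=(-0.6272, -1.7938, -0.4694) x2=(-1.9897, -0.9040, 1.2252)
step 13: x0=(-0.1836, -1.4489, -0.1581) x1=(-0.6595, -1.8129, -0.4389) x2=(-1.9900, -0.8825, 1.1985)
step 14: x0=(-0.2097, -1.4386, -0.1583) x1=(-0.6933, -1.8323, -0.4082) x2=(-1.9884, -0.8619, 1.1700)
step 15: x0=(-0.2357, -1.4274, -0.1576) x1=(-0.7285, -1.8520, -0.3773) x2=(-1.9848, -0.8423, 1.1396)
step 16: x0=(-0.2616, -1.4154, -0.1561) x1=(-0.7651, -1.8721, -0.3461) x2=(-1.9795, -0.8236, 1.1075)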